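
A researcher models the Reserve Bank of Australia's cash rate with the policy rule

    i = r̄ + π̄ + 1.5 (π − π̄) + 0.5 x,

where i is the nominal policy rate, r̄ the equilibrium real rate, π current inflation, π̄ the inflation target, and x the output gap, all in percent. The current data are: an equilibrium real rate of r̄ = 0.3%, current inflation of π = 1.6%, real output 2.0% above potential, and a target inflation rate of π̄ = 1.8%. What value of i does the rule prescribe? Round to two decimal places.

2.80%

Output 2.0% above potential → x = 2.0.
i = 0.3 + 1.8 + 1.5 × (1.6 − 1.8) + 0.5 × 2.0
   = 0.3 + 1.8 − 0.3 + 1 = 2.80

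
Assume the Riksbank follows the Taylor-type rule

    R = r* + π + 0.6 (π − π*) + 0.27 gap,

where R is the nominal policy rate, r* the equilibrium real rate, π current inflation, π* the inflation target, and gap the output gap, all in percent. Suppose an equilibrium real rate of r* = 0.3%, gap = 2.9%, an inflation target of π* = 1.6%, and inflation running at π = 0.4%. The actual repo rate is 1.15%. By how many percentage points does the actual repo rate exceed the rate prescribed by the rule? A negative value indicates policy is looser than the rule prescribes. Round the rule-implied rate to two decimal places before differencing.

R = 0.3 + 0.4 + 0.6 × (0.4 − 1.6) + 0.27 × 2.9
   = 0.3 + 0.4 − 0.72 + 0.783 = 0.76
Deviation = 1.15 − 0.76 = 0.39 pp.

0.39 pp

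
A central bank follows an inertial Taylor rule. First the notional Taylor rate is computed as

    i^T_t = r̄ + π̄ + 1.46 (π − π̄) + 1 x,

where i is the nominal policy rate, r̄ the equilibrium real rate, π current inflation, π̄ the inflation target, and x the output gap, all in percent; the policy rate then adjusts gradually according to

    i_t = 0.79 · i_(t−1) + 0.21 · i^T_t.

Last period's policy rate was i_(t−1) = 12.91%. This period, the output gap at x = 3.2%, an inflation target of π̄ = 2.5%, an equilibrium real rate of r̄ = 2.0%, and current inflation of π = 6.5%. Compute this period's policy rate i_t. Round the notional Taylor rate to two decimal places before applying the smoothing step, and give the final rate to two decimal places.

i^T_t = 2.0 + 2.5 + 1.46 × (6.5 − 2.5) + 1 × 3.2
   = 2.0 + 2.5 + 5.84 + 3.2 = 13.54
i_t = 0.79 × 12.91 + 0.21 × 13.54 = 10.1989 + 2.8434 = 13.04

13.04%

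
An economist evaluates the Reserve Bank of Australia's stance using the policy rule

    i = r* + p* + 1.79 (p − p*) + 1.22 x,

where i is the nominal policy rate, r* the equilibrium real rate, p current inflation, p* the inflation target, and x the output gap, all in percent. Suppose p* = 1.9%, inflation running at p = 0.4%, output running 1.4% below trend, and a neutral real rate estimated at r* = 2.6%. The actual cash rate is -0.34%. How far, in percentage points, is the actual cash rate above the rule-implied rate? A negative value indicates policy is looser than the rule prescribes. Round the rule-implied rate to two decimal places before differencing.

Output 1.4% below potential → x = -1.4.
i = 2.6 + 1.9 + 1.79 × (0.4 − 1.9) + 1.22 × (-1.4)
   = 2.6 + 1.9 − 2.685 − 1.708 = 0.11
Deviation = -0.34 − 0.11 = -0.45 pp.

-0.45 pp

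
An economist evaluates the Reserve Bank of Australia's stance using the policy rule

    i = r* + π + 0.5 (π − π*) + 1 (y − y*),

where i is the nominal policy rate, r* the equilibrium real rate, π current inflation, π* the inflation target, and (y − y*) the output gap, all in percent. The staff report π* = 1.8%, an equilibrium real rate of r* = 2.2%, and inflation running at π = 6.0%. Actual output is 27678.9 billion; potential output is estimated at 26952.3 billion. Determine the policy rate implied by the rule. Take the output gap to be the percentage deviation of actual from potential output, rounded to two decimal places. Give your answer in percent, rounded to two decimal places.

13.00%

Output gap = 100 × (27678.9 − 26952.3) / 26952.3 = 2.70%.
i = 2.20 + 6.00 + 0.5 × (6.00 − 1.80) + 1 × 2.70
   = 2.20 + 6 + 2.1 + 2.7 = 13.00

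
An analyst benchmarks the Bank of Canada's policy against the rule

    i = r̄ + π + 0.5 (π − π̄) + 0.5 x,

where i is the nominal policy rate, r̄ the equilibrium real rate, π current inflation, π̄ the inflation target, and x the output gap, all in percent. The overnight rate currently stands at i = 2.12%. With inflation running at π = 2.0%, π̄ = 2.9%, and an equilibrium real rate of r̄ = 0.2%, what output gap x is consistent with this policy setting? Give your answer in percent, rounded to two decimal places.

0.74%

0.5 x = 2.12 − 0.2 − 2.0 − 0.5 × (2.0 − 2.9) = 0.37
x = 0.37 / 0.5 = 0.74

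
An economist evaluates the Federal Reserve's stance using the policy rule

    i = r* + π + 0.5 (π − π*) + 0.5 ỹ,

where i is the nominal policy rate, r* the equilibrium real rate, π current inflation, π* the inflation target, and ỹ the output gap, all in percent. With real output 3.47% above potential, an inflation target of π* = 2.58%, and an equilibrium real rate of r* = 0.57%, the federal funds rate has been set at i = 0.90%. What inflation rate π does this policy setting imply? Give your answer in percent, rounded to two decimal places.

-0.08%

Output 3.47% above potential → ỹ = 3.47.
Collecting π: i = r* + (1 + 0.5) π − 0.5 π* + 0.5 ỹ
1.5 π = 0.90 − 0.57 + 0.5 × 2.58 − 0.5 × 3.47 = -0.115
π = -0.115 / 1.5 = -0.08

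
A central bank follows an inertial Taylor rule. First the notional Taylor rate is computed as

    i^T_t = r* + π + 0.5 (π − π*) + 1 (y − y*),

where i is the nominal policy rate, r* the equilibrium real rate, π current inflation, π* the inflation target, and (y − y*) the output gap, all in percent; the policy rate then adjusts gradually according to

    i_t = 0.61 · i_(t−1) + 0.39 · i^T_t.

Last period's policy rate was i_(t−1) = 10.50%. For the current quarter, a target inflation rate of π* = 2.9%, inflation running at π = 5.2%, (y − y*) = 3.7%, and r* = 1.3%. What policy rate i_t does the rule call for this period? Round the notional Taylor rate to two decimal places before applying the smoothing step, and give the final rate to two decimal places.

i^T_t = 1.3 + 5.2 + 0.5 × (5.2 − 2.9) + 1 × 3.7
   = 1.3 + 5.2 + 1.15 + 3.7 = 11.35
i_t = 0.61 × 10.50 + 0.39 × 11.35 = 6.405 + 4.4265 = 10.83

10.83%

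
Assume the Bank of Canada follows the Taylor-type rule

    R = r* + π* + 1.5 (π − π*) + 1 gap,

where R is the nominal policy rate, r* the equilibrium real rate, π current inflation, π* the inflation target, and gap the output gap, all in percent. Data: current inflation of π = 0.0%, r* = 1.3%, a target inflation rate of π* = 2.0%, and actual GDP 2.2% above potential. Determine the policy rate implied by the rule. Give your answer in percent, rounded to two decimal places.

2.50%

Output 2.2% above potential → gap = 2.2.
R = 1.3 + 2.0 + 1.5 × (0.0 − 2.0) + 1 × 2.2
   = 1.3 + 2 − 3 + 2.2 = 2.50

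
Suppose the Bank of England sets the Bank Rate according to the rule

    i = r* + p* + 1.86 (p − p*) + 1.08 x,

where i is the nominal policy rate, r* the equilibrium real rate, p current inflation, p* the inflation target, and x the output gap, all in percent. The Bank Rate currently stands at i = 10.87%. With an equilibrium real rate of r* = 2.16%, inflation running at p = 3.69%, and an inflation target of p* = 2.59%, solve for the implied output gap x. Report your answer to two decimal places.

1.08 x = 10.87 − 2.16 − 2.59 − 1.86 × (3.69 − 2.59) = 4.074
x = 4.074 / 1.08 = 3.77

3.77%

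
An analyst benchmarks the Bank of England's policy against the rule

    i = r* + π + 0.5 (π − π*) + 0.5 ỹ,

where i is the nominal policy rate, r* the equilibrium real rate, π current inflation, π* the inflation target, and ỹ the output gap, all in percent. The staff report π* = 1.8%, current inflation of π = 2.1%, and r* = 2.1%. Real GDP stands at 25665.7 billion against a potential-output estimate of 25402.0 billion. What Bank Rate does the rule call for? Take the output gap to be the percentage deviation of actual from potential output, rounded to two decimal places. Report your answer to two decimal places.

4.87%

Output gap = 100 × (25665.7 − 25402.0) / 25402.0 = 1.04%.
i = 2.10 + 2.10 + 0.5 × (2.10 − 1.80) + 0.5 × 1.04
   = 2.10 + 2.1 + 0.15 + 0.52 = 4.87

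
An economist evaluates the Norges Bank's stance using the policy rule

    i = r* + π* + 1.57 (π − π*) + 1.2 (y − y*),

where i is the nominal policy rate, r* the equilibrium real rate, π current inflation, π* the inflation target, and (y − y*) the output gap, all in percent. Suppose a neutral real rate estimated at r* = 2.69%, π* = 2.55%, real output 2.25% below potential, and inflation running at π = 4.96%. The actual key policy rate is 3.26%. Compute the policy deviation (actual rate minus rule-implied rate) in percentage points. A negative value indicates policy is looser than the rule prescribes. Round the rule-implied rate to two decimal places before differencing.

-3.06 pp

Output 2.25% below potential → (y − y*) = -2.25.
i = 2.69 + 2.55 + 1.57 × (4.96 − 2.55) + 1.2 × (-2.25)
   = 2.69 + 2.55 + 3.7837 − 2.7 = 6.32
Deviation = 3.26 − 6.32 = -3.06 pp.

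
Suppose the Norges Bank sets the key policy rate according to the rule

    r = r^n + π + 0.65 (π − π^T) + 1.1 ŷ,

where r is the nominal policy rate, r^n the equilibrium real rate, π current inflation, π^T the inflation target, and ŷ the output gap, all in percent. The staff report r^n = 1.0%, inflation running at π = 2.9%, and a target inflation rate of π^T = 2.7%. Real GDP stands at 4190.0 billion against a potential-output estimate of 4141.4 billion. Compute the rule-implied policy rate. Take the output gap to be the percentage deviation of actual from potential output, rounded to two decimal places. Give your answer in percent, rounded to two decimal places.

5.32%

Output gap = 100 × (4190.0 − 4141.4) / 4141.4 = 1.17%.
r = 1.00 + 2.90 + 0.65 × (2.90 − 2.70) + 1.1 × 1.17
   = 1.00 + 2.9 + 0.13 + 1.287 = 5.32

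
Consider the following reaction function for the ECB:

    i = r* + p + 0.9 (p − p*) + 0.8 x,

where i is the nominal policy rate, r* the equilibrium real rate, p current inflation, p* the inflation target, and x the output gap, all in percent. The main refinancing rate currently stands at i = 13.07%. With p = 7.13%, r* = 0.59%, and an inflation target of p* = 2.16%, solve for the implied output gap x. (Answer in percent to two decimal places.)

1.10%

0.8 x = 13.07 − 0.59 − 7.13 − 0.9 × (7.13 − 2.16) = 0.877
x = 0.877 / 0.8 = 1.10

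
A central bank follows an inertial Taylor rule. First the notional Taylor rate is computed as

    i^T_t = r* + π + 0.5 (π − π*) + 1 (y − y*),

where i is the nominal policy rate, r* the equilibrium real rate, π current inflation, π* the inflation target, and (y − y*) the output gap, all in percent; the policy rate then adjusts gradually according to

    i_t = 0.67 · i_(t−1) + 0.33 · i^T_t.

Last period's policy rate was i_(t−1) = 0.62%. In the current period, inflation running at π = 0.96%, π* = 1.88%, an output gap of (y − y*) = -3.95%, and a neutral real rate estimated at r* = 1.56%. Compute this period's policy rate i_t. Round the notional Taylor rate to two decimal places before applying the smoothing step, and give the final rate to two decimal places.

-0.21%

i^T_t = 1.56 + 0.96 + 0.5 × (0.96 − 1.88) + 1 × (-3.95)
   = 1.56 + 0.96 − 0.46 − 3.95 = -1.89
i_t = 0.67 × 0.62 + 0.33 × (-1.89) = 0.4154 − 0.6237 = -0.21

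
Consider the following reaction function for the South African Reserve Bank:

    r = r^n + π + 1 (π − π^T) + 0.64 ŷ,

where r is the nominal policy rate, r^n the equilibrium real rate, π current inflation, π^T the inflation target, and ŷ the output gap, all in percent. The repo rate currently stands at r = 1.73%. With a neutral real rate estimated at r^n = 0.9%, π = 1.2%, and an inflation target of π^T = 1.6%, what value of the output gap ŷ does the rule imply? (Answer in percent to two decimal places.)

0.05%

0.64 ŷ = 1.73 − 0.9 − 1.2 − 1 × (1.2 − 1.6) = 0.03
ŷ = 0.03 / 0.64 = 0.05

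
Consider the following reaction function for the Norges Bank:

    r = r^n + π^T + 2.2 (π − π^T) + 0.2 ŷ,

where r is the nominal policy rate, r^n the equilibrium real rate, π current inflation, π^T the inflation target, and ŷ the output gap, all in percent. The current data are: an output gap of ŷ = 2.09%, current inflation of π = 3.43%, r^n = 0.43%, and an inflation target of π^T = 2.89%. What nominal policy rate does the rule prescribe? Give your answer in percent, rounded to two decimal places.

r = 0.43 + 2.89 + 2.2 × (3.43 − 2.89) + 0.2 × 2.09
   = 0.43 + 2.89 + 1.188 + 0.418 = 4.93

4.93%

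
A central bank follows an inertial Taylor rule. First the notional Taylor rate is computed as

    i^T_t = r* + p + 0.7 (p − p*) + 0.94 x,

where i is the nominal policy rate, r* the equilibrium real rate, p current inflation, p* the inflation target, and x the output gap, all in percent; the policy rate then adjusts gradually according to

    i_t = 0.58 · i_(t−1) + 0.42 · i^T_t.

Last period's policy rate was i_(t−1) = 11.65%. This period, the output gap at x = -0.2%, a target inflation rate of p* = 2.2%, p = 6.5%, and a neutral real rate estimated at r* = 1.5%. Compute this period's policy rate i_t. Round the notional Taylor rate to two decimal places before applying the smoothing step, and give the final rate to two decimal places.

11.30%

i^T_t = 1.5 + 6.5 + 0.7 × (6.5 − 2.2) + 0.94 × (-0.2)
   = 1.5 + 6.5 + 3.01 − 0.188 = 10.82
i_t = 0.58 × 11.65 + 0.42 × 10.82 = 6.757 + 4.5444 = 11.30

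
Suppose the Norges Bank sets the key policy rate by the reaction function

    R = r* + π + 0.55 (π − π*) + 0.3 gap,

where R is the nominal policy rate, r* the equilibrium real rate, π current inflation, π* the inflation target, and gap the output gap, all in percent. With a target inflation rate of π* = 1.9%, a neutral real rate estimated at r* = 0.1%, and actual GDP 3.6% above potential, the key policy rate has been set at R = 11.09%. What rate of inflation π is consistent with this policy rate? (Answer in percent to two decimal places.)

7.07%

Output 3.6% above potential → gap = 3.6.
Collecting π: R = r* + (1 + 0.55) π − 0.55 π* + 0.3 gap
1.55 π = 11.09 − 0.1 + 0.55 × 1.9 − 0.3 × 3.6 = 10.955
π = 10.955 / 1.55 = 7.07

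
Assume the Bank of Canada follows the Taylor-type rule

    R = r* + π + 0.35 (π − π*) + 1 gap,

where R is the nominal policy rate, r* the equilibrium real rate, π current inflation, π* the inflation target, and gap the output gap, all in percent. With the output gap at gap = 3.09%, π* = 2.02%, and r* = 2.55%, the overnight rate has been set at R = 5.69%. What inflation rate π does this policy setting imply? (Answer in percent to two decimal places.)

0.56%

Collecting π: R = r* + (1 + 0.35) π − 0.35 π* + 1 gap
1.35 π = 5.69 − 2.55 + 0.35 × 2.02 − 1 × 3.09 = 0.757
π = 0.757 / 1.35 = 0.56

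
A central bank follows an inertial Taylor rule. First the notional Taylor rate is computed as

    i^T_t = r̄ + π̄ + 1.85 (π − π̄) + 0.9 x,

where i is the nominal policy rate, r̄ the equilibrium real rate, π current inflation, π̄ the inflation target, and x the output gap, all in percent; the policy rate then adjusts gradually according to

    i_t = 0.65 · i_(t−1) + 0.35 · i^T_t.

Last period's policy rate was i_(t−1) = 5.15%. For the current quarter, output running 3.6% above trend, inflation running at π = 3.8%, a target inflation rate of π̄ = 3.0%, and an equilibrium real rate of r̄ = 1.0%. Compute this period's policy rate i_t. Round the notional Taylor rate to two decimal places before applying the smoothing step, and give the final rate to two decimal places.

6.40%

Output 3.6% above potential → x = 3.6.
i^T_t = 1.0 + 3.0 + 1.85 × (3.8 − 3.0) + 0.9 × 3.6
   = 1.0 + 3 + 1.48 + 3.24 = 8.72
i_t = 0.65 × 5.15 + 0.35 × 8.72 = 3.3475 + 3.052 = 6.40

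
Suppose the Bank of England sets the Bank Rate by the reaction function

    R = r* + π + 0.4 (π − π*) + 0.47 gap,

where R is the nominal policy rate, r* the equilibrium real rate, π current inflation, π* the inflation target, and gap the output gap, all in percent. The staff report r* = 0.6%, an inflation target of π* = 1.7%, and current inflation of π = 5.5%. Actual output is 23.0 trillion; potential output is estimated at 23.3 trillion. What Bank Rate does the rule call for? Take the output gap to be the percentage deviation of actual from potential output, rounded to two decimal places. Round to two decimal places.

7.01%

Output gap = 100 × (23.0 − 23.3) / 23.3 = -1.29%.
R = 0.60 + 5.50 + 0.4 × (5.50 − 1.70) + 0.47 × (-1.29)
   = 0.60 + 5.5 + 1.52 − 0.6063 = 7.01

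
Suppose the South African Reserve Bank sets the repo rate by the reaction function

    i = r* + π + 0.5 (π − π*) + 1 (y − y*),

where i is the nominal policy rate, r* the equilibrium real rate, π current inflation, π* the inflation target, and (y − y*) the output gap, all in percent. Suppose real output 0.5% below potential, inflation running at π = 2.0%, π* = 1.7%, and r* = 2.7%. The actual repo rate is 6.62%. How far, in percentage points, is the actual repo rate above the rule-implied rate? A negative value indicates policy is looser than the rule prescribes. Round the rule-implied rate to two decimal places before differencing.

Output 0.5% below potential → (y − y*) = -0.5.
i = 2.7 + 2.0 + 0.5 × (2.0 − 1.7) + 1 × (-0.5)
   = 2.7 + 2 + 0.15 − 0.5 = 4.35
Deviation = 6.62 − 4.35 = 2.27 pp.

2.27 pp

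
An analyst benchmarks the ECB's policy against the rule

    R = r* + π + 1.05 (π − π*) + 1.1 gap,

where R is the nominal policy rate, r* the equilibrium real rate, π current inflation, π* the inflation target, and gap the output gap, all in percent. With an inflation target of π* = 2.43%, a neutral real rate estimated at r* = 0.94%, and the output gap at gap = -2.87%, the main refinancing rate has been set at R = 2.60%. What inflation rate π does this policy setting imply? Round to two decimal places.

3.59%

Collecting π: R = r* + (1 + 1.05) π − 1.05 π* + 1.1 gap
2.05 π = 2.60 − 0.94 + 1.05 × 2.43 − 1.1 × (-2.87) = 7.3685
π = 7.3685 / 2.05 = 3.59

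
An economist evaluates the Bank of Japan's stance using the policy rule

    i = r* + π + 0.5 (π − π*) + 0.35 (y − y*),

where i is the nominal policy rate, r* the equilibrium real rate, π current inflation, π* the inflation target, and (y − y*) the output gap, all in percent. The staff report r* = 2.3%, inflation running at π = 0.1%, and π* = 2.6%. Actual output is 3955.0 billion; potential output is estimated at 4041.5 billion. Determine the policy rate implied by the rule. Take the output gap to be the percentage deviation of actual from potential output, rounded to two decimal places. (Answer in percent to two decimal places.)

Output gap = 100 × (3955.0 − 4041.5) / 4041.5 = -2.14%.
i = 2.30 + 0.10 + 0.5 × (0.10 − 2.60) + 0.35 × (-2.14)
   = 2.30 + 0.1 − 1.25 − 0.749 = 0.40

0.40%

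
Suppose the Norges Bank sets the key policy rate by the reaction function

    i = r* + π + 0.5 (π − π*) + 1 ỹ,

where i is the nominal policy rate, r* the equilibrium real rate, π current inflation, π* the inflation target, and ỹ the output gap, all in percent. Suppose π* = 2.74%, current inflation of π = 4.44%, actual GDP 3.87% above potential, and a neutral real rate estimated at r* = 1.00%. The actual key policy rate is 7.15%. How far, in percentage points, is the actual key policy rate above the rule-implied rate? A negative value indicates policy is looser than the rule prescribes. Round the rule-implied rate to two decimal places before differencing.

Output 3.87% above potential → ỹ = 3.87.
i = 1.00 + 4.44 + 0.5 × (4.44 − 2.74) + 1 × 3.87
   = 1.00 + 4.44 + 0.85 + 3.87 = 10.16
Deviation = 7.15 − 10.16 = -3.01 pp.

-3.01 pp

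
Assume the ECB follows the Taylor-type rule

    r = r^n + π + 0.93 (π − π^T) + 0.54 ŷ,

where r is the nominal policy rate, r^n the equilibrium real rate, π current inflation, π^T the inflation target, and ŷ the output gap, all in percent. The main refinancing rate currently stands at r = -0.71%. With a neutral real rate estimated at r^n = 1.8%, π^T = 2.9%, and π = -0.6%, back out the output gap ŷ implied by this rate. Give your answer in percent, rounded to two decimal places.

0.54 ŷ = -0.71 − 1.8 − (-0.6) − 0.93 × ((-0.6) − 2.9) = 1.345
ŷ = 1.345 / 0.54 = 2.49

2.49%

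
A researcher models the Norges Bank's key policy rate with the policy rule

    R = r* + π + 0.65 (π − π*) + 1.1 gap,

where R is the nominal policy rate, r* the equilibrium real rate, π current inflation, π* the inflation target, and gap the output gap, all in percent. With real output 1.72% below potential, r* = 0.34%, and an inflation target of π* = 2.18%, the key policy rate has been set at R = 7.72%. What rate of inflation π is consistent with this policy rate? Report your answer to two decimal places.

Output 1.72% below potential → gap = -1.72.
Collecting π: R = r* + (1 + 0.65) π − 0.65 π* + 1.1 gap
1.65 π = 7.72 − 0.34 + 0.65 × 2.18 − 1.1 × (-1.72) = 10.689
π = 10.689 / 1.65 = 6.48

6.48%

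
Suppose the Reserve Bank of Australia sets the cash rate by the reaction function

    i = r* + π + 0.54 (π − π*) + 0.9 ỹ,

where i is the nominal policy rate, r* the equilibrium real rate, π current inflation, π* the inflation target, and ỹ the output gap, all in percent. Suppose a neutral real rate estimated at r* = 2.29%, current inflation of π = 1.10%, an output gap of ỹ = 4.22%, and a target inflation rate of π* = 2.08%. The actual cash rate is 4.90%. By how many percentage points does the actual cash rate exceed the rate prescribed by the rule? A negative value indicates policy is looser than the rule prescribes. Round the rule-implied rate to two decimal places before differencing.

-1.76 pp

i = 2.29 + 1.10 + 0.54 × (1.10 − 2.08) + 0.9 × 4.22
   = 2.29 + 1.1 − 0.5292 + 3.798 = 6.66
Deviation = 4.90 − 6.66 = -1.76 pp.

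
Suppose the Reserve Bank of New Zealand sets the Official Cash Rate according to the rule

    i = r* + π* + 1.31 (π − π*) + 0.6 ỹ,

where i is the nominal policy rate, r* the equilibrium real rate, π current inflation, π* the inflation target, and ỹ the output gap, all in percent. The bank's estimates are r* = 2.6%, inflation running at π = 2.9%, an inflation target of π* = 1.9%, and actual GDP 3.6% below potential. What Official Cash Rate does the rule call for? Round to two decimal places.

3.65%

Output 3.6% below potential → ỹ = -3.6.
i = 2.6 + 1.9 + 1.31 × (2.9 − 1.9) + 0.6 × (-3.6)
   = 2.6 + 1.9 + 1.31 − 2.16 = 3.65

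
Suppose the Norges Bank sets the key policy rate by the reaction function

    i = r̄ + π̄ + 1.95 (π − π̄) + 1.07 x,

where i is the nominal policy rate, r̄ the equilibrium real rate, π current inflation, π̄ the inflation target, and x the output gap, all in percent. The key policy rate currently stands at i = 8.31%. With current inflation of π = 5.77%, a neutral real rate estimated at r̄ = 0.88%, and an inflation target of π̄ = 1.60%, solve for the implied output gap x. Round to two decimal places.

-2.15%

1.07 x = 8.31 − 0.88 − 1.60 − 1.95 × (5.77 − 1.60) = -2.3015
x = -2.3015 / 1.07 = -2.15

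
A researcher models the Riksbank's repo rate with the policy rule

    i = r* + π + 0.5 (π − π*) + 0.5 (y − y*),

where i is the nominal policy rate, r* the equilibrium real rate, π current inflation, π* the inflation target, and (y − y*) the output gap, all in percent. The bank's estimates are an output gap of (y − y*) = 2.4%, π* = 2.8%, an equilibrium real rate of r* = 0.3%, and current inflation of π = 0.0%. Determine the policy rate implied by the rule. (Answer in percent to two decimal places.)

0.10%

i = 0.3 + 0.0 + 0.5 × (0.0 − 2.8) + 0.5 × 2.4
   = 0.3 + 0 − 1.4 + 1.2 = 0.10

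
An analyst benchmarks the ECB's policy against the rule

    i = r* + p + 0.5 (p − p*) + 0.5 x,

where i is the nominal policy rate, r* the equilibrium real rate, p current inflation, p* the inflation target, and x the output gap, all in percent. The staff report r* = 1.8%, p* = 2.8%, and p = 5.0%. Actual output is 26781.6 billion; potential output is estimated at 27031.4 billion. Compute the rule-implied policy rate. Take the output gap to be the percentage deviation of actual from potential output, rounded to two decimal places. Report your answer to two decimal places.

7.44%

Output gap = 100 × (26781.6 − 27031.4) / 27031.4 = -0.92%.
i = 1.80 + 5.00 + 0.5 × (5.00 − 2.80) + 0.5 × (-0.92)
   = 1.80 + 5 + 1.1 − 0.46 = 7.44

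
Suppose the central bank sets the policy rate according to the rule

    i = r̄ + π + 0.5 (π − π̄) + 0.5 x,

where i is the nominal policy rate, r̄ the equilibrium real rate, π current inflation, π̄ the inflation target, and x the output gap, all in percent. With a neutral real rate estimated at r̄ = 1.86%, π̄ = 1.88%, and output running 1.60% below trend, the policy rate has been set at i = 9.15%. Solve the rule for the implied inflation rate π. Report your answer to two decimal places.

6.02%

Output 1.60% below potential → x = -1.60.
Collecting π: i = r̄ + (1 + 0.5) π − 0.5 π̄ + 0.5 x
1.5 π = 9.15 − 1.86 + 0.5 × 1.88 − 0.5 × (-1.60) = 9.03
π = 9.03 / 1.5 = 6.02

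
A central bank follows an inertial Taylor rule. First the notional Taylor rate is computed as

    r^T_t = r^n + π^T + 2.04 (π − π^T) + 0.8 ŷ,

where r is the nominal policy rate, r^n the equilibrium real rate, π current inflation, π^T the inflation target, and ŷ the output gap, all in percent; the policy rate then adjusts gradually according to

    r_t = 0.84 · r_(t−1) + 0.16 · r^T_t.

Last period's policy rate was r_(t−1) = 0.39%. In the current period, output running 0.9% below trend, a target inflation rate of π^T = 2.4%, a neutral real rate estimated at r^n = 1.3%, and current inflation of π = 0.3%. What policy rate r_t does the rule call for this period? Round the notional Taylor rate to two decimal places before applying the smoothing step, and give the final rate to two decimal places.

Output 0.9% below potential → ŷ = -0.9.
r^T_t = 1.3 + 2.4 + 2.04 × (0.3 − 2.4) + 0.8 × (-0.9)
   = 1.3 + 2.4 − 4.284 − 0.72 = -1.30
r_t = 0.84 × 0.39 + 0.16 × (-1.30) = 0.3276 − 0.208 = 0.12

0.12%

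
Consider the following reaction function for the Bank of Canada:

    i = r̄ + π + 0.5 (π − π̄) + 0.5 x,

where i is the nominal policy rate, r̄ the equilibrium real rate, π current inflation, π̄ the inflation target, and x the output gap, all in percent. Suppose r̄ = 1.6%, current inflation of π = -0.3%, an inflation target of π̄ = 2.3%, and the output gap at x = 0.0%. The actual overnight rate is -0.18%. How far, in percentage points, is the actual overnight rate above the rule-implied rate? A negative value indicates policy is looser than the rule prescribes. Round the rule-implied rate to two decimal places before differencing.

-0.18 pp

i = 1.6 + (-0.3) + 0.5 × (-0.3 − 2.3) + 0.5 × 0.0
   = 1.6 − 0.3 − 1.3 + 0 = 0.00
Deviation = -0.18 − 0.00 = -0.18 pp.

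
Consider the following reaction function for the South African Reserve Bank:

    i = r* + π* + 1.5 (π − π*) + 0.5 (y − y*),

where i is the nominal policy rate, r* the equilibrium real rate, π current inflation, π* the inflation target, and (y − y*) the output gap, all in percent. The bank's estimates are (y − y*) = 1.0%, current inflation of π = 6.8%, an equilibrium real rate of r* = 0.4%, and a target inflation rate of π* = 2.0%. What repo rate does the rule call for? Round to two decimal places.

10.10%

i = 0.4 + 2.0 + 1.5 × (6.8 − 2.0) + 0.5 × 1.0
   = 0.4 + 2 + 7.2 + 0.5 = 10.10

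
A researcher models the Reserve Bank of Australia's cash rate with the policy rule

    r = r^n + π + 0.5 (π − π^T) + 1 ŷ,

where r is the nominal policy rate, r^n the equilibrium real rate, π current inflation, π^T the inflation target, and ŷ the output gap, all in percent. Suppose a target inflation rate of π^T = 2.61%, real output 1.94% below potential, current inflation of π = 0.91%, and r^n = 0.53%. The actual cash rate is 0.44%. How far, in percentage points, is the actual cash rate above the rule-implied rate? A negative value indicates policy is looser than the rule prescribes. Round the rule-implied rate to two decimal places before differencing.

Output 1.94% below potential → ŷ = -1.94.
r = 0.53 + 0.91 + 0.5 × (0.91 − 2.61) + 1 × (-1.94)
   = 0.53 + 0.91 − 0.85 − 1.94 = -1.35
Deviation = 0.44 − (-1.35) = 1.79 pp.

1.79 pp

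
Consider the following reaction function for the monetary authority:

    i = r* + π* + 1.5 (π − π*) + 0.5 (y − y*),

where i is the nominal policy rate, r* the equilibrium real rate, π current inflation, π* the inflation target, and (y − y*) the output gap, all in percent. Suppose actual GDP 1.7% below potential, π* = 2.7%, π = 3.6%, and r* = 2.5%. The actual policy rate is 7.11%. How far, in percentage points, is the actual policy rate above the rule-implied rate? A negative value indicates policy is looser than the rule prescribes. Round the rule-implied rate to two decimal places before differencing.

Output 1.7% below potential → (y − y*) = -1.7.
i = 2.5 + 2.7 + 1.5 × (3.6 − 2.7) + 0.5 × (-1.7)
   = 2.5 + 2.7 + 1.35 − 0.85 = 5.70
Deviation = 7.11 − 5.70 = 1.41 pp.

1.41 pp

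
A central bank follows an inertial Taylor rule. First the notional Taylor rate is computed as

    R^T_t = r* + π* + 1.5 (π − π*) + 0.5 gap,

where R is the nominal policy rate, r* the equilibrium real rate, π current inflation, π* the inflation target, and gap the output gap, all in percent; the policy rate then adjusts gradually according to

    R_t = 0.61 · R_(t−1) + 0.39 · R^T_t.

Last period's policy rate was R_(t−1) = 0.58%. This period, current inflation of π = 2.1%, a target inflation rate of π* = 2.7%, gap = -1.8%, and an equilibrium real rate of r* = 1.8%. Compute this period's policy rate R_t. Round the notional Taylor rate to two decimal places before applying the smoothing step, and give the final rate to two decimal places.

R^T_t = 1.8 + 2.7 + 1.5 × (2.1 − 2.7) + 0.5 × (-1.8)
   = 1.8 + 2.7 − 0.9 − 0.9 = 2.70
R_t = 0.61 × 0.58 + 0.39 × 2.70 = 0.3538 + 1.053 = 1.41

1.41%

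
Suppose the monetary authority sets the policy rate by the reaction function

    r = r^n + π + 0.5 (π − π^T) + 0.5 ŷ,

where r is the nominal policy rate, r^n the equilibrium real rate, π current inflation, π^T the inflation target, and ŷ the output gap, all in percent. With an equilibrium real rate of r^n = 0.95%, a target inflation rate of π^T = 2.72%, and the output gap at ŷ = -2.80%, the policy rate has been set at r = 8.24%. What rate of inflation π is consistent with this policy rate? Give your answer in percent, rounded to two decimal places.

6.70%

Collecting π: r = r^n + (1 + 0.5) π − 0.5 π^T + 0.5 ŷ
1.5 π = 8.24 − 0.95 + 0.5 × 2.72 − 0.5 × (-2.80) = 10.05
π = 10.05 / 1.5 = 6.70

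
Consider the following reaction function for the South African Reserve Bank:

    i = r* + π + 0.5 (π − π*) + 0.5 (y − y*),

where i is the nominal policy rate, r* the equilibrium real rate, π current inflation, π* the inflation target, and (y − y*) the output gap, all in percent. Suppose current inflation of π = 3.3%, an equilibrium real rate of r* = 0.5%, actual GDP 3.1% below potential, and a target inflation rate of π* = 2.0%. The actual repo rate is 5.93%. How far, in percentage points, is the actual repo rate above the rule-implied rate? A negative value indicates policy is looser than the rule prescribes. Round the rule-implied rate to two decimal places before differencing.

3.03 pp

Output 3.1% below potential → (y − y*) = -3.1.
i = 0.5 + 3.3 + 0.5 × (3.3 − 2.0) + 0.5 × (-3.1)
   = 0.5 + 3.3 + 0.65 − 1.55 = 2.90
Deviation = 5.93 − 2.90 = 3.03 pp.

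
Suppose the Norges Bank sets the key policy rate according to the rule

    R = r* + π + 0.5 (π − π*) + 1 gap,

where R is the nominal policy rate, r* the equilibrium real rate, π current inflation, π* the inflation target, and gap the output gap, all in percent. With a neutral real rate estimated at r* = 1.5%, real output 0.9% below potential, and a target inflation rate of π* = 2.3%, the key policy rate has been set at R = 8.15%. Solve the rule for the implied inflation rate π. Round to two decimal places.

5.80%

Output 0.9% below potential → gap = -0.9.
Collecting π: R = r* + (1 + 0.5) π − 0.5 π* + 1 gap
1.5 π = 8.15 − 1.5 + 0.5 × 2.3 − 1 × (-0.9) = 8.7
π = 8.7 / 1.5 = 5.80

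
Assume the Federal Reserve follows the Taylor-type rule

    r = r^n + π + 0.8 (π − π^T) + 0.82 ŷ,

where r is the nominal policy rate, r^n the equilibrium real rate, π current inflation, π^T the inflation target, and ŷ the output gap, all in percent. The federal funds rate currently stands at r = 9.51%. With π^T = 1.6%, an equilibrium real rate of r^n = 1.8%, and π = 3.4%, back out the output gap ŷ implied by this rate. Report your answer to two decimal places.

3.50%

0.82 ŷ = 9.51 − 1.8 − 3.4 − 0.8 × (3.4 − 1.6) = 2.87
ŷ = 2.87 / 0.82 = 3.50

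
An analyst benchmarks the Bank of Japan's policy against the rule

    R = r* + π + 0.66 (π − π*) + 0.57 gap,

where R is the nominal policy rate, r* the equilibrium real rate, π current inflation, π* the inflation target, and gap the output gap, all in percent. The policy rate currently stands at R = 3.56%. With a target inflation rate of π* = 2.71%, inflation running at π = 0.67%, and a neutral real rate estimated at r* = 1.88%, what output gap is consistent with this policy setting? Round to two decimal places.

4.13%

0.57 gap = 3.56 − 1.88 − 0.67 − 0.66 × (0.67 − 2.71) = 2.3564
gap = 2.3564 / 0.57 = 4.13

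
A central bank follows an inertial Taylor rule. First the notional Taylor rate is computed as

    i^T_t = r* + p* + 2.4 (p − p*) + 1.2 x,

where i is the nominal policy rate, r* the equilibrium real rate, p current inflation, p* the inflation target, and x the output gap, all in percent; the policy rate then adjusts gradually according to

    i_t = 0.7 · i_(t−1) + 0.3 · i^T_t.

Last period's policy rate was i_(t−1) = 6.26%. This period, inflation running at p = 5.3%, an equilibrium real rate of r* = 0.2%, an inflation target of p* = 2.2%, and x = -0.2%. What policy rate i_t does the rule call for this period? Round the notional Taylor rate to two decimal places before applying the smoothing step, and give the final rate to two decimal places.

7.26%

i^T_t = 0.2 + 2.2 + 2.4 × (5.3 − 2.2) + 1.2 × (-0.2)
   = 0.2 + 2.2 + 7.44 − 0.24 = 9.60
i_t = 0.7 × 6.26 + 0.3 × 9.60 = 4.382 + 2.88 = 7.26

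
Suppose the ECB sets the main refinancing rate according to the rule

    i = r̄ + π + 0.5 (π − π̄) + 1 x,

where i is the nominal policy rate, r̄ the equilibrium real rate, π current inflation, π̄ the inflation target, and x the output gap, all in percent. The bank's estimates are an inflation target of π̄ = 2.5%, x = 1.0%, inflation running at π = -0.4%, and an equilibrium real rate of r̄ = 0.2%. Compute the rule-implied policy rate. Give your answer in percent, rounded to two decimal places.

-0.65%

i = 0.2 + (-0.4) + 0.5 × (-0.4 − 2.5) + 1 × 1.0
   = 0.2 − 0.4 − 1.45 + 1 = -0.65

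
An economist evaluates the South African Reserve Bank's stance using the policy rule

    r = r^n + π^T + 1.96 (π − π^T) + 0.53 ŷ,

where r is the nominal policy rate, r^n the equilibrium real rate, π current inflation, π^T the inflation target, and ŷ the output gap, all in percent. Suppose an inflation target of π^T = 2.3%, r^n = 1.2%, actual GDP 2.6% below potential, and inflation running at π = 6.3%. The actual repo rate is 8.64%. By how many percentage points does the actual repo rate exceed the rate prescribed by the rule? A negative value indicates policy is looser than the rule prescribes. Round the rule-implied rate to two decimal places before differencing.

Output 2.6% below potential → ŷ = -2.6.
r = 1.2 + 2.3 + 1.96 × (6.3 − 2.3) + 0.53 × (-2.6)
   = 1.2 + 2.3 + 7.84 − 1.378 = 9.96
Deviation = 8.64 − 9.96 = -1.32 pp.

-1.32 pp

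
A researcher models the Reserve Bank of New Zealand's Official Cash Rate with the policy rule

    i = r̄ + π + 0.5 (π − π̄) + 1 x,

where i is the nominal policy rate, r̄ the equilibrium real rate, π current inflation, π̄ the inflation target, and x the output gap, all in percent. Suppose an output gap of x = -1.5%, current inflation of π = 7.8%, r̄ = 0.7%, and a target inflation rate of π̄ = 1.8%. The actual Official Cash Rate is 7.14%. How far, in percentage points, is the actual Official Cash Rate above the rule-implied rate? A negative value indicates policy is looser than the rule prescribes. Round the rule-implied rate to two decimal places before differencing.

-2.86 pp

i = 0.7 + 7.8 + 0.5 × (7.8 − 1.8) + 1 × (-1.5)
   = 0.7 + 7.8 + 3 − 1.5 = 10.00
Deviation = 7.14 − 10.00 = -2.86 pp.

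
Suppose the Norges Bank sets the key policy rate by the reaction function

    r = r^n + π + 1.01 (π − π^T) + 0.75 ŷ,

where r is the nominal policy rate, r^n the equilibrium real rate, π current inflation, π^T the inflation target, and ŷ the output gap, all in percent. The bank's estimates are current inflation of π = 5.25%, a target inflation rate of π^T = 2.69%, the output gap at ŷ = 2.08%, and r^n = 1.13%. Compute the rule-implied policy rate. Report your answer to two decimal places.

10.53%

r = 1.13 + 5.25 + 1.01 × (5.25 − 2.69) + 0.75 × 2.08
   = 1.13 + 5.25 + 2.5856 + 1.56 = 10.53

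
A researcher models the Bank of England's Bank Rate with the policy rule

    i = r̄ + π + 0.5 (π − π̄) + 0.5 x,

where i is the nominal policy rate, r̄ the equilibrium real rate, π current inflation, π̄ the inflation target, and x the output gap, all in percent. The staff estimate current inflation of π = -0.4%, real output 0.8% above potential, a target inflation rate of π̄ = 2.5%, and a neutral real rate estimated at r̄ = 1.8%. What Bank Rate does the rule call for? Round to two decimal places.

Output 0.8% above potential → x = 0.8.
i = 1.8 + (-0.4) + 0.5 × (-0.4 − 2.5) + 0.5 × 0.8
   = 1.8 − 0.4 − 1.45 + 0.4 = 0.35

0.35%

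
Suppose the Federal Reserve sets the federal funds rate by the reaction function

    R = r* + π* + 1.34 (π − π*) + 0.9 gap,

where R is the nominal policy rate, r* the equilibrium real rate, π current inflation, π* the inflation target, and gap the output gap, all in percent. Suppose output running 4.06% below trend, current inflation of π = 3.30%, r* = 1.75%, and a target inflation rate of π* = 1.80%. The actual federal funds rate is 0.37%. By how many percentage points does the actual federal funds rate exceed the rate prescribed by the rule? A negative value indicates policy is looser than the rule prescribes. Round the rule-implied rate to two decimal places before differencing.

Output 4.06% below potential → gap = -4.06.
R = 1.75 + 1.80 + 1.34 × (3.30 − 1.80) + 0.9 × (-4.06)
   = 1.75 + 1.8 + 2.01 − 3.654 = 1.91
Deviation = 0.37 − 1.91 = -1.54 pp.

-1.54 pp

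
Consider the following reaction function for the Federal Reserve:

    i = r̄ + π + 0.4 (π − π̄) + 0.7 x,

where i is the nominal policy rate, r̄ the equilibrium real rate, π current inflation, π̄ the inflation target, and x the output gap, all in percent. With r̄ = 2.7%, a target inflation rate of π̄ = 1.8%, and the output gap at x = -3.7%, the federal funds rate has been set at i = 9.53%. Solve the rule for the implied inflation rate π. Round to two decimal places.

Collecting π: i = r̄ + (1 + 0.4) π − 0.4 π̄ + 0.7 x
1.4 π = 9.53 − 2.7 + 0.4 × 1.8 − 0.7 × (-3.7) = 10.14
π = 10.14 / 1.4 = 7.24

7.24%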